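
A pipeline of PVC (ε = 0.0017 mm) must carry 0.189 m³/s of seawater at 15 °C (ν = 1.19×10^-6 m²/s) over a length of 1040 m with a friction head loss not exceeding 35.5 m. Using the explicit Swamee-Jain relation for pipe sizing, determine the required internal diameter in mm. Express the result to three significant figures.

Swamee-Jain (Type III): D = 0.66·[ε^1.25·(LQ²/(gh_f))^4.75 + ν·Q^9.4·(L/(gh_f))^5.2]^0.04
LQ²/(gh_f) = 0.1067; L/(gh_f) = 2.986
Term 1 = ε^1.25·(…)^4.75 = 1.48×10^-12; Term 2 = ν·Q^9.4·(…)^5.2 = 5.56×10^-11
D = 0.66·(1.48×10^-12 + 5.56×10^-11)^0.04 = 0.2569 m = 257 mm
Check: V = 3.65 m/s, Re = 7.87×10^5, f = 0.01223, h_f = 33.5 m ≈ 35.5 m ✓

D ≈ 257 mm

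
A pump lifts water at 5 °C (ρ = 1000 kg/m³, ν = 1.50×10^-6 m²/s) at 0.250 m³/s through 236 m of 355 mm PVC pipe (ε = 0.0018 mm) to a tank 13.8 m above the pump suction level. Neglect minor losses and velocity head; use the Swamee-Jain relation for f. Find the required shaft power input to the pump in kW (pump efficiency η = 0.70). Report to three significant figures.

P_shaft ≈ 58.0 kW

V = 4Q/(πD²) = 2.526 m/s; Re = 5.98×10^5; ε/D = 5.07×10^-6; f = 0.01277
h_f = f(L/D)V²/2g = 2.761 m
Total head H = z + h_f = 13.8 + 2.761 = 16.56 m
P_hyd = ρgQH = 1000·9.81·0.250·16.56 = 40.62 kW
P_shaft = P_hyd/η = 40.62/0.70 = 58.02 kW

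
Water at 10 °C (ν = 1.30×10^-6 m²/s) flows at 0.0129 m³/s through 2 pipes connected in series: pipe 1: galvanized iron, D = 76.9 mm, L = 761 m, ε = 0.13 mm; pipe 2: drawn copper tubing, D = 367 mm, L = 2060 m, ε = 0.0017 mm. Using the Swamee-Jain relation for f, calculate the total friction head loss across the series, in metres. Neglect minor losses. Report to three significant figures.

H ≈ 92.7 m

Pipe 1: V = 2.777 m/s, Re = 1.64×10^5, ε/D = 0.00169, f = 0.02379, h_1 = f(L/D)V²/2g = 92.56 m
Pipe 2: V = 0.1219 m/s, Re = 3.44×10^4, ε/D = 4.63×10^-6, f = 0.02264, h_2 = f(L/D)V²/2g = 0.09631 m
Series → Q common, losses add: H = Σh = 92.65 m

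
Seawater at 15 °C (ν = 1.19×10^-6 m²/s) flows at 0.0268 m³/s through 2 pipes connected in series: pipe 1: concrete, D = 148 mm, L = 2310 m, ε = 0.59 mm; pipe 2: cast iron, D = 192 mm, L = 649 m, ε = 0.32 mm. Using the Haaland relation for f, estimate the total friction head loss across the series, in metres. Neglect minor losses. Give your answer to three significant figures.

H ≈ 59.4 m

Pipe 1: V = 1.558 m/s, Re = 1.94×10^5, ε/D = 0.00399, f = 0.02896, h_1 = f(L/D)V²/2g = 55.91 m
Pipe 2: V = 0.9256 m/s, Re = 1.49×10^5, ε/D = 0.00167, f = 0.02354, h_2 = f(L/D)V²/2g = 3.474 m
Series → Q common, losses add: H = Σh = 59.38 m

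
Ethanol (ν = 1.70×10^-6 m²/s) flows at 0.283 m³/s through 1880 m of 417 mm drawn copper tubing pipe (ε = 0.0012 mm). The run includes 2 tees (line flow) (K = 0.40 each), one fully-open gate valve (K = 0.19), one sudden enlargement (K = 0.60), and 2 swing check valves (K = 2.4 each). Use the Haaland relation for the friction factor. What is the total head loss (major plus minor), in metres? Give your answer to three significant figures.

V = 4Q/(πD²) = 2.072 m/s; V²/2g = 0.2189 m
Re = 5.08×10^5, ε/D = 2.88×10^-6 → f = 0.01306 (Haaland)
Major: h_f = f(L/D)·V²/2g = 0.01306·4508·0.2189 = 12.88 m
Minor: ΣK = 6.39; h_m = ΣK·V²/2g = 1.398 m
Total H_L = 12.88 + 1.398 = 14.28 m

H_L ≈ 14.3 m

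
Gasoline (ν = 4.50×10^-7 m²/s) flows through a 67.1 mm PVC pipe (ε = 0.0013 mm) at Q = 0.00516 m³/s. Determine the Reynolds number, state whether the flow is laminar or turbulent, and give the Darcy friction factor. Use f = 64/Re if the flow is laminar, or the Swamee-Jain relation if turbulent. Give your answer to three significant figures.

V = 4Q/(πD²) = 1.459 m/s
Re = VD/ν = 1.459·0.0671/4.50×10^-7 = 2.18×10^5
Re > 4000 → turbulent; ε/D = 1.94×10^-5
Swamee-Jain: f = 0.01547

Re ≈ 2.18×10^5; turbulent; f ≈ 0.0155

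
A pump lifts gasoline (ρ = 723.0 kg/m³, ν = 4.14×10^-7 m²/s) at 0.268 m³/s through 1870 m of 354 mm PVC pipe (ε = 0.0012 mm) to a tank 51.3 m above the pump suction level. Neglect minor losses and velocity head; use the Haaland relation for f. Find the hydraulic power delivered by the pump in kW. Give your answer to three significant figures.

P_hyd ≈ 136 kW

V = 4Q/(πD²) = 2.723 m/s; Re = 2.33×10^6; ε/D = 3.39×10^-6; f = 0.01020
h_f = f(L/D)V²/2g = 20.37 m
Total head H = z + h_f = 51.3 + 20.37 = 71.67 m
P_hyd = ρgQH = 723.0·9.81·0.268·71.67 = 136.2 kW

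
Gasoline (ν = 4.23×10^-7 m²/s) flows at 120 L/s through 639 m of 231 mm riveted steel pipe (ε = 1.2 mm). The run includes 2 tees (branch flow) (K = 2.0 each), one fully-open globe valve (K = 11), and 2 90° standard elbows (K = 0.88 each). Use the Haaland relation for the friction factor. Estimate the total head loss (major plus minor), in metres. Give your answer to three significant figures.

V = 4Q/(πD²) = 2.863 m/s; V²/2g = 0.4179 m
Re = 1.56×10^6, ε/D = 0.00519 → f = 0.03084 (Haaland)
Major: h_f = f(L/D)·V²/2g = 0.03084·2766·0.4179 = 35.65 m
Minor: ΣK = 16.8; h_m = ΣK·V²/2g = 7.003 m
Total H_L = 35.65 + 7.003 = 42.65 m

H_L ≈ 42.6 m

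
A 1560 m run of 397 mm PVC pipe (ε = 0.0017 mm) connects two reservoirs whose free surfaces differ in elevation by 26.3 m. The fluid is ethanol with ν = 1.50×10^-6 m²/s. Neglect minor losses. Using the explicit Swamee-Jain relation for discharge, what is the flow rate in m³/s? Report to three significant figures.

Swamee-Jain (Type II): Q = -0.965·√(gD⁵h_f/L)·ln[ε/(3.7D) + √(3.17ν²L/(gD³h_f))]
√(gD⁵h_f/L) = √(9.81·0.397⁵·26.3/1560) = 0.04039
ε/(3.7D) = 1.16×10^-6; √(3.17ν²L/(gD³h_f)) = 2.63×10^-5
Q = -0.965·0.04039·ln(2.741×10^-5) = 0.4094 m³/s
Check: V = 3.31 m/s, Re = 8.75×10^5, f = 0.01197, h_f = 26.2 m ≈ 26.3 m ✓

Q ≈ 0.409 m³/s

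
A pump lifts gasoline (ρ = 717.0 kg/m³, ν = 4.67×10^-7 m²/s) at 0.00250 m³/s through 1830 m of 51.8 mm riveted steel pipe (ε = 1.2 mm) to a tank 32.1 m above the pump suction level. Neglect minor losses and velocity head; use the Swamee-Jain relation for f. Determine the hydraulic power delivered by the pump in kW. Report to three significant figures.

P_hyd ≈ 2.88 kW

V = 4Q/(πD²) = 1.186 m/s; Re = 1.32×10^5; ε/D = 0.0232; f = 0.05195
h_f = f(L/D)V²/2g = 131.6 m
Total head H = z + h_f = 32.1 + 131.6 = 163.7 m
P_hyd = ρgQH = 717.0·9.81·0.00250·163.7 = 2.879 kW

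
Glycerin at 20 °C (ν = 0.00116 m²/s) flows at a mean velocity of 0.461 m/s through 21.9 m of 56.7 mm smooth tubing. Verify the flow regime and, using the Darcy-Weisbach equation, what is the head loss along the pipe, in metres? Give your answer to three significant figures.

h_f ≈ 11.9 m

Re = VD/ν = 0.461·0.05670/0.00116 = 22.5 → laminar (Re < 2300)
f = 64/Re = 2.840
h_f = f(L/D)V²/(2g) = 2.840·(21.9/0.05670)·0.461²/(2·9.81) = 11.88 m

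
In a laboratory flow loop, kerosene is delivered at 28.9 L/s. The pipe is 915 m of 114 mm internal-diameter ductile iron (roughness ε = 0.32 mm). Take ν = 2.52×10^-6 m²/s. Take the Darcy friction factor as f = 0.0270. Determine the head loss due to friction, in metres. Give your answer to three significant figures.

V = 4Q/(πD²) = 4·0.0289/(π·0.114²) = 2.831 m/s
h_f = f(L/D)V²/(2g) = 0.02700·(915/0.114)·2.831²/(2·9.81) = 88.55 m

h_f ≈ 88.5 m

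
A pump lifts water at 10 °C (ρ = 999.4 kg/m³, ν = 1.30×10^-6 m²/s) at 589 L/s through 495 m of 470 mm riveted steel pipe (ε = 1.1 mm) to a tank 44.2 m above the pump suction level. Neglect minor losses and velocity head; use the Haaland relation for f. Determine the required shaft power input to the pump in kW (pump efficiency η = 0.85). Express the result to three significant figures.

P_shaft ≈ 404 kW

V = 4Q/(πD²) = 3.395 m/s; Re = 1.23×10^6; ε/D = 0.00234; f = 0.02460
h_f = f(L/D)V²/2g = 15.22 m
Total head H = z + h_f = 44.2 + 15.22 = 59.42 m
P_hyd = ρgQH = 999.4·9.81·0.589·59.42 = 343.1 kW
P_shaft = P_hyd/η = 343.1/0.85 = 403.7 kW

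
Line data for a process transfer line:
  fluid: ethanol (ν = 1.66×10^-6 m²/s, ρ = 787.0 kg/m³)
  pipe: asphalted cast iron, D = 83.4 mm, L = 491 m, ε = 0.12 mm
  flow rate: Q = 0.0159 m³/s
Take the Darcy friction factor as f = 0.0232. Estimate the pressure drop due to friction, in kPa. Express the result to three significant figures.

V = 4Q/(πD²) = 4·0.0159/(π·0.0834²) = 2.911 m/s
h_f = f(L/D)V²/(2g) = 0.02320·(491/0.0834)·2.911²/(2·9.81) = 58.97 m
Δp = ρg·h_f = 787.0·9.81·58.97 = 455.3 kPa

Δp ≈ 455 kPa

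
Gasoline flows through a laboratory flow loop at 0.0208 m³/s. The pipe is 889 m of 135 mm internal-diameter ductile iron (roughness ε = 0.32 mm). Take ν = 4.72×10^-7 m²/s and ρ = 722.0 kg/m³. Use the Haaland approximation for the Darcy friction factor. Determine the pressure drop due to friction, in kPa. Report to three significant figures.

V = 4Q/(πD²) = 4·0.0208/(π·0.135²) = 1.453 m/s
Re = VD/ν = 1.453·0.135/4.72×10^-7 = 4.16×10^5 → turbulent
ε/D = 0.32/135 = 0.00237
Haaland: f = 0.02491
h_f = f(L/D)V²/(2g) = 0.02491·(889/0.135)·1.453²/(2·9.81) = 17.65 m
Δp = ρg·h_f = 722.0·9.81·17.65 = 125.0 kPa

Δp ≈ 125 kPa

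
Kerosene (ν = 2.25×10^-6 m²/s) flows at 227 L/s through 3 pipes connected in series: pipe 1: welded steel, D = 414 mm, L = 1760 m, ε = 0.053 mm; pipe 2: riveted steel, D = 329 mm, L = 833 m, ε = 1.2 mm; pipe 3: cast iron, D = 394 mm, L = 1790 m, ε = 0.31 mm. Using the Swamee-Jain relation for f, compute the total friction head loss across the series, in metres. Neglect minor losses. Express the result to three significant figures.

H ≈ 51.3 m

Pipe 1: V = 1.686 m/s, Re = 3.10×10^5, ε/D = 1.28×10^-4, f = 0.01563, h_1 = f(L/D)V²/2g = 9.630 m
Pipe 2: V = 2.670 m/s, Re = 3.90×10^5, ε/D = 0.00365, f = 0.02809, h_2 = f(L/D)V²/2g = 25.84 m
Pipe 3: V = 1.862 m/s, Re = 3.26×10^5, ε/D = 7.87×10^-4, f = 0.01972, h_3 = f(L/D)V²/2g = 15.83 m
Series → Q common, losses add: H = Σh = 51.31 m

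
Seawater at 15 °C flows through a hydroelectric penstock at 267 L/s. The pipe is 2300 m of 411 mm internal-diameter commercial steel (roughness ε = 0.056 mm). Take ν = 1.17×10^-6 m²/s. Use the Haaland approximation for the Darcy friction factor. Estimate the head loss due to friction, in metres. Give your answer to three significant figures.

h_f ≈ 16.4 m

V = 4Q/(πD²) = 4·0.267/(π·0.411²) = 2.013 m/s
Re = VD/ν = 2.013·0.411/1.17×10^-6 = 7.07×10^5 → turbulent
ε/D = 0.056/411 = 1.36×10^-4
Haaland: f = 0.01420
h_f = f(L/D)V²/(2g) = 0.01420·(2300/0.411)·2.013²/(2·9.81) = 16.40 m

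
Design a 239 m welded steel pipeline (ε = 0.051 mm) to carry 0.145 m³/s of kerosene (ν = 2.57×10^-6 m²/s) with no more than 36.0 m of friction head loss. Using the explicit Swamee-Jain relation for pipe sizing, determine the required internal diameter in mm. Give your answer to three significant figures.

Swamee-Jain (Type III): D = 0.66·[ε^1.25·(LQ²/(gh_f))^4.75 + ν·Q^9.4·(L/(gh_f))^5.2]^0.04
LQ²/(gh_f) = 0.01423; L/(gh_f) = 0.6767
Term 1 = ε^1.25·(…)^4.75 = 7.28×10^-15; Term 2 = ν·Q^9.4·(…)^5.2 = 4.42×10^-15
D = 0.66·(7.28×10^-15 + 4.42×10^-15)^0.04 = 0.1829 m = 183 mm
Check: V = 5.52 m/s, Re = 3.93×10^5, f = 0.01651, h_f = 33.5 m ≈ 36.0 m ✓

D ≈ 183 mm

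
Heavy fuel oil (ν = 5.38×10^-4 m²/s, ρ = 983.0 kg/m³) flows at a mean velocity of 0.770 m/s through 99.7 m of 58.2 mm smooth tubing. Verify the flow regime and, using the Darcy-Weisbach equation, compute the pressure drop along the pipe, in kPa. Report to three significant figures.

Re = VD/ν = 0.770·0.05820/5.38×10^-4 = 83.3 → laminar (Re < 2300)
f = 64/Re = 0.7683
h_f = f(L/D)V²/(2g) = 0.7683·(99.7/0.05820)·0.770²/(2·9.81) = 39.77 m
Δp = ρg·h_f = 983.0·9.81·39.77 = 383.6 kPa

Δp ≈ 384 kPa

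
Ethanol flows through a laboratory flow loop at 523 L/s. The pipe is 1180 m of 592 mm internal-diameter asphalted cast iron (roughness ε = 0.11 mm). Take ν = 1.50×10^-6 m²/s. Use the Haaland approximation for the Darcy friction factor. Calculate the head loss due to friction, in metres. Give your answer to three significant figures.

h_f ≈ 5.39 m

V = 4Q/(πD²) = 4·0.523/(π·0.592²) = 1.900 m/s
Re = VD/ν = 1.900·0.592/1.50×10^-6 = 7.50×10^5 → turbulent
ε/D = 0.11/592 = 1.86×10^-4
Haaland: f = 0.01469
h_f = f(L/D)V²/(2g) = 0.01469·(1180/0.592)·1.900²/(2·9.81) = 5.389 m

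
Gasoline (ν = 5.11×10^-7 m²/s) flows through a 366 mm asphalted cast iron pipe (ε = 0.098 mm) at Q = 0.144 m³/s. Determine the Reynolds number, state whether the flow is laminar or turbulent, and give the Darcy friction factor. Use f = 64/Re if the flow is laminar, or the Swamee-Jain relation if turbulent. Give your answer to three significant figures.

Re ≈ 9.80×10^5; turbulent; f ≈ 0.0155

V = 4Q/(πD²) = 1.369 m/s
Re = VD/ν = 1.369·0.366/5.11×10^-7 = 9.80×10^5
Re > 4000 → turbulent; ε/D = 2.68×10^-4
Swamee-Jain: f = 0.01547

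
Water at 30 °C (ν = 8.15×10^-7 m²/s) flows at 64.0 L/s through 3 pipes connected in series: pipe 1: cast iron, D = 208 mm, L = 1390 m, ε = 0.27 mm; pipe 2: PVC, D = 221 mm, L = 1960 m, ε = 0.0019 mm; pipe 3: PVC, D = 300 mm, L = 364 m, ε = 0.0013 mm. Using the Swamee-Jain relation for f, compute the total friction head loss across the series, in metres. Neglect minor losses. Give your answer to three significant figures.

H ≈ 43.7 m

Pipe 1: V = 1.883 m/s, Re = 4.81×10^5, ε/D = 0.00130, f = 0.02158, h_1 = f(L/D)V²/2g = 26.08 m
Pipe 2: V = 1.668 m/s, Re = 4.52×10^5, ε/D = 8.60×10^-6, f = 0.01346, h_2 = f(L/D)V²/2g = 16.93 m
Pipe 3: V = 0.9054 m/s, Re = 3.33×10^5, ε/D = 4.33×10^-6, f = 0.01415, h_3 = f(L/D)V²/2g = 0.7173 m
Series → Q common, losses add: H = Σh = 43.73 m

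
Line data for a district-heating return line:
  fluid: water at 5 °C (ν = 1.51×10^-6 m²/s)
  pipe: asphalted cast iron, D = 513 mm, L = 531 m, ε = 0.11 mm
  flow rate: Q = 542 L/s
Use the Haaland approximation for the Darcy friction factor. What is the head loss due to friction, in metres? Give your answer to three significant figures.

V = 4Q/(πD²) = 4·0.542/(π·0.513²) = 2.622 m/s
Re = VD/ν = 2.622·0.513/1.51×10^-6 = 8.91×10^5 → turbulent
ε/D = 0.11/513 = 2.14×10^-4
Haaland: f = 0.01485
h_f = f(L/D)V²/(2g) = 0.01485·(531/0.513)·2.622²/(2·9.81) = 5.385 m

h_f ≈ 5.39 m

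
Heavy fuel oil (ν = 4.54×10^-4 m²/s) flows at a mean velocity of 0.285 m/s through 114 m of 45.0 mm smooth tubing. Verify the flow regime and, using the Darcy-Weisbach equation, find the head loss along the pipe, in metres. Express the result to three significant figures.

h_f ≈ 23.8 m

Re = VD/ν = 0.285·0.04500/4.54×10^-4 = 28.2 → laminar (Re < 2300)
f = 64/Re = 2.266
h_f = f(L/D)V²/(2g) = 2.266·(114/0.04500)·0.285²/(2·9.81) = 23.76 m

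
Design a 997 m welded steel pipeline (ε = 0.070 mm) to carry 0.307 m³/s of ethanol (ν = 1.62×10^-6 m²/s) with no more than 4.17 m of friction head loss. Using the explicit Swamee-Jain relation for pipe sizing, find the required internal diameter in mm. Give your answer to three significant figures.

Swamee-Jain (Type III): D = 0.66·[ε^1.25·(LQ²/(gh_f))^4.75 + ν·Q^9.4·(L/(gh_f))^5.2]^0.04
LQ²/(gh_f) = 2.297; L/(gh_f) = 24.37
Term 1 = ε^1.25·(…)^4.75 = 3.33×10^-4; Term 2 = ν·Q^9.4·(…)^5.2 = 3.99×10^-4
D = 0.66·(3.33×10^-4 + 3.99×10^-4)^0.04 = 0.4944 m = 494 mm
Check: V = 1.60 m/s, Re = 4.88×10^5, f = 0.01497, h_f = 3.93 m ≈ 4.17 m ✓

D ≈ 494 mm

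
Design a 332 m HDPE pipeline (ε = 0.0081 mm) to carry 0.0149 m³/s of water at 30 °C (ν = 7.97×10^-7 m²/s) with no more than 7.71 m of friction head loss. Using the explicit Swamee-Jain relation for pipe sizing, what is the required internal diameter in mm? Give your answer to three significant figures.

D ≈ 106 mm

Swamee-Jain (Type III): D = 0.66·[ε^1.25·(LQ²/(gh_f))^4.75 + ν·Q^9.4·(L/(gh_f))^5.2]^0.04
LQ²/(gh_f) = 9.745×10^-4; L/(gh_f) = 4.389
Term 1 = ε^1.25·(…)^4.75 = 2.15×10^-21; Term 2 = ν·Q^9.4·(…)^5.2 = 1.17×10^-20
D = 0.66·(2.15×10^-21 + 1.17×10^-20)^0.04 = 0.1060 m = 106 mm
Check: V = 1.69 m/s, Re = 2.25×10^5, f = 0.01590, h_f = 7.24 m ≈ 7.71 m ✓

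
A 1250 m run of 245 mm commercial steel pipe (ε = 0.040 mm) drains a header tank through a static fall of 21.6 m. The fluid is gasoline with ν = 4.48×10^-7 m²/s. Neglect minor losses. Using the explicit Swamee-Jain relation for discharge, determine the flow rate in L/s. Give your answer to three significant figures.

Q ≈ 115 L/s

Swamee-Jain (Type II): Q = -0.965·√(gD⁵h_f/L)·ln[ε/(3.7D) + √(3.17ν²L/(gD³h_f))]
√(gD⁵h_f/L) = √(9.81·0.245⁵·21.6/1250) = 0.01223
ε/(3.7D) = 4.41×10^-5; √(3.17ν²L/(gD³h_f)) = 1.60×10^-5
Q = -0.965·0.01223·ln(6.010×10^-5) = 0.1147 m³/s
Check: V = 2.43 m/s, Re = 1.33×10^6, f = 0.01411, h_f = 21.7 m ≈ 21.6 m ✓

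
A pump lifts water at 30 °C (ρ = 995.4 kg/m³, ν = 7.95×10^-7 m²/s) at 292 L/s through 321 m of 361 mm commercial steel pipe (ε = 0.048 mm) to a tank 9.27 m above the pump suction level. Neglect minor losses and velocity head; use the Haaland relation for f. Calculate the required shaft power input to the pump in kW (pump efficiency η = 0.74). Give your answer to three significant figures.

V = 4Q/(πD²) = 2.853 m/s; Re = 1.30×10^6; ε/D = 1.33×10^-4; f = 0.01357
h_f = f(L/D)V²/2g = 5.004 m
Total head H = z + h_f = 9.27 + 5.004 = 14.27 m
P_hyd = ρgQH = 995.4·9.81·0.292·14.27 = 40.70 kW
P_shaft = P_hyd/η = 40.70/0.74 = 55.00 kW

P_shaft ≈ 55.0 kW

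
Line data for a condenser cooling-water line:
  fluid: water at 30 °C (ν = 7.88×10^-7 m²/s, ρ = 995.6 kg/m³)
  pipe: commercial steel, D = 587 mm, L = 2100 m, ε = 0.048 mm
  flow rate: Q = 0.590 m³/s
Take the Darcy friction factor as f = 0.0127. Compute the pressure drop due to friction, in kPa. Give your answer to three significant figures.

Δp ≈ 108 kPa

V = 4Q/(πD²) = 4·0.590/(π·0.587²) = 2.180 m/s
h_f = f(L/D)V²/(2g) = 0.01270·(2100/0.587)·2.180²/(2·9.81) = 11.01 m
Δp = ρg·h_f = 995.6·9.81·11.01 = 107.5 kPa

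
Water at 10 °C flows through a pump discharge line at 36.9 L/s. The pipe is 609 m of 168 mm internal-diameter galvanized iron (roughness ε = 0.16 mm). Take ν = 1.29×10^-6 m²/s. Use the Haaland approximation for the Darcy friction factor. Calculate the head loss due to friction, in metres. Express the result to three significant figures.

V = 4Q/(πD²) = 4·0.0369/(π·0.168²) = 1.665 m/s
Re = VD/ν = 1.665·0.168/1.29×10^-6 = 2.17×10^5 → turbulent
ε/D = 0.16/168 = 9.52×10^-4
Haaland: f = 0.02063
h_f = f(L/D)V²/(2g) = 0.02063·(609/0.168)·1.665²/(2·9.81) = 10.56 m

h_f ≈ 10.6 m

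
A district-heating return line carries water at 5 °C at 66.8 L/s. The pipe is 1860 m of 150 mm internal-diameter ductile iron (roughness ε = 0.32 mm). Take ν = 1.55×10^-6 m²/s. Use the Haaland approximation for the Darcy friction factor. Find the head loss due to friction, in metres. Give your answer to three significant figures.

h_f ≈ 219 m

V = 4Q/(πD²) = 4·0.0668/(π·0.150²) = 3.780 m/s
Re = VD/ν = 3.780·0.150/1.55×10^-6 = 3.66×10^5 → turbulent
ε/D = 0.32/150 = 0.00213
Haaland: f = 0.02429
h_f = f(L/D)V²/(2g) = 0.02429·(1860/0.150)·3.780²/(2·9.81) = 219.4 m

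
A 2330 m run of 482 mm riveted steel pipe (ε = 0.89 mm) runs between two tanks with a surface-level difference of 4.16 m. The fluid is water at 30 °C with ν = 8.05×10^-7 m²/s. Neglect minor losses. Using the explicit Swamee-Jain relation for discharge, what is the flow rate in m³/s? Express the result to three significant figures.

Q ≈ 0.155 m³/s

Swamee-Jain (Type II): Q = -0.965·√(gD⁵h_f/L)·ln[ε/(3.7D) + √(3.17ν²L/(gD³h_f))]
√(gD⁵h_f/L) = √(9.81·0.482⁵·4.16/2330) = 0.02135
ε/(3.7D) = 4.99×10^-4; √(3.17ν²L/(gD³h_f)) = 3.24×10^-5
Q = -0.965·0.02135·ln(5.314×10^-4) = 0.1553 m³/s
Check: V = 0.851 m/s, Re = 5.10×10^5, f = 0.02343, h_f = 4.18 m ≈ 4.16 m ✓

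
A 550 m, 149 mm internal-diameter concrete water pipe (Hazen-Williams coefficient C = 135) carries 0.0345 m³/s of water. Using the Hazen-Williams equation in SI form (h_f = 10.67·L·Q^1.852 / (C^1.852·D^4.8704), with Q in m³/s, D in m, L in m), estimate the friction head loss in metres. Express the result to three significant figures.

h_f ≈ 13.9 m

h_f = 10.67·550·0.0345^1.852 / (135^1.852·0.149^4.8704) = 13.87 m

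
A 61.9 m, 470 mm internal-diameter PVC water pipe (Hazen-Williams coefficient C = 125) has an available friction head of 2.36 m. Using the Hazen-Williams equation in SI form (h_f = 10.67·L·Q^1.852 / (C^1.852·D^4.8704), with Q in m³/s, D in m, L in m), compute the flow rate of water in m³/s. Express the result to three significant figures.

Rearranging: Q = [h_f·C^1.852·D^4.8704 / (10.67·L)]^(1/1.852)
Q = [2.36·125^1.852·0.470^4.8704 / (10.67·61.9)]^0.540 = 0.8191 m³/s

Q ≈ 0.819 m³/s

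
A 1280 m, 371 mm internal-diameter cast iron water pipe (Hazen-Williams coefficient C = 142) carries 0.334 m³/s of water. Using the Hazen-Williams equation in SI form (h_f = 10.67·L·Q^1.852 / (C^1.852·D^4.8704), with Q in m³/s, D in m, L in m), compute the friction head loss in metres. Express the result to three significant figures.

h_f ≈ 23.2 m

h_f = 10.67·1280·0.334^1.852 / (142^1.852·0.371^4.8704) = 23.15 m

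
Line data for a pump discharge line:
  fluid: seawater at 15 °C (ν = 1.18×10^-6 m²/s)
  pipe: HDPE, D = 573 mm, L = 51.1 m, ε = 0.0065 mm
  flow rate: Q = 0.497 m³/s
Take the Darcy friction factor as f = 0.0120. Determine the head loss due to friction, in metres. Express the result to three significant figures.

h_f ≈ 0.203 m

V = 4Q/(πD²) = 4·0.497/(π·0.573²) = 1.927 m/s
h_f = f(L/D)V²/(2g) = 0.01200·(51.1/0.573)·1.927²/(2·9.81) = 0.2026 m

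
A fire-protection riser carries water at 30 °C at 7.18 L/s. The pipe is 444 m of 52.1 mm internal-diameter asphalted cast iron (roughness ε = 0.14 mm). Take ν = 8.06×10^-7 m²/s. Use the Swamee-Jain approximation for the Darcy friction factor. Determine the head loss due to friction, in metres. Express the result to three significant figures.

V = 4Q/(πD²) = 4·0.00718/(π·0.0521²) = 3.368 m/s
Re = VD/ν = 3.368·0.0521/8.06×10^-7 = 2.18×10^5 → turbulent
ε/D = 0.14/52.1 = 0.00269
Swamee-Jain: f = 0.02622
h_f = f(L/D)V²/(2g) = 0.02622·(444/0.0521)·3.368²/(2·9.81) = 129.2 m

h_f ≈ 129 m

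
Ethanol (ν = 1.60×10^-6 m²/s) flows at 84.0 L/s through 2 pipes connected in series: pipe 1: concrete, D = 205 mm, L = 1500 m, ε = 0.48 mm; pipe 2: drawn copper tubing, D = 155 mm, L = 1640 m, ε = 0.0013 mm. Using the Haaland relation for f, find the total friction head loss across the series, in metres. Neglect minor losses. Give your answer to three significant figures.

Pipe 1: V = 2.545 m/s, Re = 3.26×10^5, ε/D = 0.00234, f = 0.02492, h_1 = f(L/D)V²/2g = 60.20 m
Pipe 2: V = 4.452 m/s, Re = 4.31×10^5, ε/D = 8.39×10^-6, f = 0.01350, h_2 = f(L/D)V²/2g = 144.3 m
Series → Q common, losses add: H = Σh = 204.5 m

H ≈ 204 m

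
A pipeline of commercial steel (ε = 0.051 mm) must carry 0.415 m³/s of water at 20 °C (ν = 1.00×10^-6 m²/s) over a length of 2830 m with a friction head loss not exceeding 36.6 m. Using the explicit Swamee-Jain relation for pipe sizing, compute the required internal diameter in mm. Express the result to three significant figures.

D ≈ 435 mm

Swamee-Jain (Type III): D = 0.66·[ε^1.25·(LQ²/(gh_f))^4.75 + ν·Q^9.4·(L/(gh_f))^5.2]^0.04
LQ²/(gh_f) = 1.357; L/(gh_f) = 7.882
Term 1 = ε^1.25·(…)^4.75 = 1.84×10^-5; Term 2 = ν·Q^9.4·(…)^5.2 = 1.18×10^-5
D = 0.66·(1.84×10^-5 + 1.18×10^-5)^0.04 = 0.4353 m = 435 mm
Check: V = 2.79 m/s, Re = 1.21×10^6, f = 0.01356, h_f = 35.0 m ≈ 36.6 m ✓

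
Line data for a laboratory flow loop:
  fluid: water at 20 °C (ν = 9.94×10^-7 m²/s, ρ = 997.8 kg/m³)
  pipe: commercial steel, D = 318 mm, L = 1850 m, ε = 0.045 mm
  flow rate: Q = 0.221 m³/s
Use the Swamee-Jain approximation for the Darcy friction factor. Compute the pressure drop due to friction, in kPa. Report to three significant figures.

Δp ≈ 319 kPa

V = 4Q/(πD²) = 4·0.221/(π·0.318²) = 2.783 m/s
Re = VD/ν = 2.783·0.318/9.94×10^-7 = 8.90×10^5 → turbulent
ε/D = 0.045/318 = 1.42×10^-4
Swamee-Jain: f = 0.01420
h_f = f(L/D)V²/(2g) = 0.01420·(1850/0.318)·2.783²/(2·9.81) = 32.59 m
Δp = ρg·h_f = 997.8·9.81·32.59 = 319.0 kPa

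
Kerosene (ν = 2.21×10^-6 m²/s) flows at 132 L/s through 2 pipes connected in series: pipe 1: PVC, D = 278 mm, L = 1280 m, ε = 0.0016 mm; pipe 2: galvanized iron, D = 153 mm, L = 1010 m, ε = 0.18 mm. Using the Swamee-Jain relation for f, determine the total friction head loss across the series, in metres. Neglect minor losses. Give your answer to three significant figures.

H ≈ 382 m

Pipe 1: V = 2.175 m/s, Re = 2.74×10^5, ε/D = 5.76×10^-6, f = 0.01469, h_1 = f(L/D)V²/2g = 16.30 m
Pipe 2: V = 7.180 m/s, Re = 4.97×10^5, ε/D = 0.00118, f = 0.02109, h_2 = f(L/D)V²/2g = 365.8 m
Series → Q common, losses add: H = Σh = 382.1 m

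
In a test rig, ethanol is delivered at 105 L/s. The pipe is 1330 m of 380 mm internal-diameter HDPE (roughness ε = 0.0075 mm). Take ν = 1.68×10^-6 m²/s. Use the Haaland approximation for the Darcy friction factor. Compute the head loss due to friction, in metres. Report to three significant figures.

h_f ≈ 2.37 m

V = 4Q/(πD²) = 4·0.105/(π·0.380²) = 0.9258 m/s
Re = VD/ν = 0.9258·0.380/1.68×10^-6 = 2.09×10^5 → turbulent
ε/D = 0.0075/380 = 1.97×10^-5
Haaland: f = 0.01549
h_f = f(L/D)V²/(2g) = 0.01549·(1330/0.380)·0.9258²/(2·9.81) = 2.368 m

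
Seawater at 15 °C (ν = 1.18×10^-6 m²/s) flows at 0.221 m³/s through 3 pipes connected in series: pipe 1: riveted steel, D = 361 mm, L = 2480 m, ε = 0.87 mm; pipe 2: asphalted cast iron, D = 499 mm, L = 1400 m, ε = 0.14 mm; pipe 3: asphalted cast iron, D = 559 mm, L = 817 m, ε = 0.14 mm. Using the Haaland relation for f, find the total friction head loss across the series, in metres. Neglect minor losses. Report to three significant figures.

H ≈ 44.5 m

Pipe 1: V = 2.159 m/s, Re = 6.61×10^5, ε/D = 0.00241, f = 0.02489, h_1 = f(L/D)V²/2g = 40.63 m
Pipe 2: V = 1.130 m/s, Re = 4.78×10^5, ε/D = 2.81×10^-4, f = 0.01605, h_2 = f(L/D)V²/2g = 2.930 m
Pipe 3: V = 0.9005 m/s, Re = 4.27×10^5, ε/D = 2.50×10^-4, f = 0.01593, h_3 = f(L/D)V²/2g = 0.9625 m
Series → Q common, losses add: H = Σh = 44.52 m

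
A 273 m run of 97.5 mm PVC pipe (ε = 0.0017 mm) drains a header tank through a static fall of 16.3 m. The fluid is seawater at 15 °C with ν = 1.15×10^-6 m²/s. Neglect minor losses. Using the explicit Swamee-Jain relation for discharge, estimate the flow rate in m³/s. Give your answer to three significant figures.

Q ≈ 0.0204 m³/s

Swamee-Jain (Type II): Q = -0.965·√(gD⁵h_f/L)·ln[ε/(3.7D) + √(3.17ν²L/(gD³h_f))]
√(gD⁵h_f/L) = √(9.81·0.0975⁵·16.3/273) = 0.002272
ε/(3.7D) = 4.71×10^-6; √(3.17ν²L/(gD³h_f)) = 8.79×10^-5
Q = -0.965·0.002272·ln(9.259×10^-5) = 0.02036 m³/s
Check: V = 2.73 m/s, Re = 2.31×10^5, f = 0.01528, h_f = 16.2 m ≈ 16.3 m ✓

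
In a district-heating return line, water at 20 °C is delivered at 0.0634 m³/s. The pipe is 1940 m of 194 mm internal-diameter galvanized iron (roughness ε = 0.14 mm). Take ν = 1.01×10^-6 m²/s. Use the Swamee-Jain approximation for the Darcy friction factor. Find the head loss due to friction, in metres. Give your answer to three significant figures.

h_f ≈ 45.0 m

V = 4Q/(πD²) = 4·0.0634/(π·0.194²) = 2.145 m/s
Re = VD/ν = 2.145·0.194/1.01×10^-6 = 4.12×10^5 → turbulent
ε/D = 0.14/194 = 7.22×10^-4
Swamee-Jain: f = 0.01919
h_f = f(L/D)V²/(2g) = 0.01919·(1940/0.194)·2.145²/(2·9.81) = 44.99 m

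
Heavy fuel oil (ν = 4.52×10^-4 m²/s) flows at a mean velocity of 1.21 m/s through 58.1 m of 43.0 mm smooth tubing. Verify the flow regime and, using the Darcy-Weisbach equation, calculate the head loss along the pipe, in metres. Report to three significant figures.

Re = VD/ν = 1.21·0.04300/4.52×10^-4 = 115 → laminar (Re < 2300)
f = 64/Re = 0.5560
h_f = f(L/D)V²/(2g) = 0.5560·(58.1/0.04300)·1.21²/(2·9.81) = 56.06 m

h_f ≈ 56.1 m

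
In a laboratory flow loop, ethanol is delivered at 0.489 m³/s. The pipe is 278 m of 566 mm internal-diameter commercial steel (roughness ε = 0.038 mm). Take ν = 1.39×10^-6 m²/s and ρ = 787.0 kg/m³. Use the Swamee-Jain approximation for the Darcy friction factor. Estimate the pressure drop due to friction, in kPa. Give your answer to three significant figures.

V = 4Q/(πD²) = 4·0.489/(π·0.566²) = 1.944 m/s
Re = VD/ν = 1.944·0.566/1.39×10^-6 = 7.91×10^5 → turbulent
ε/D = 0.038/566 = 6.71×10^-5
Swamee-Jain: f = 0.01331
h_f = f(L/D)V²/(2g) = 0.01331·(278/0.566)·1.944²/(2·9.81) = 1.259 m
Δp = ρg·h_f = 787.0·9.81·1.259 = 9.717 kPa

Δp ≈ 9.72 kPa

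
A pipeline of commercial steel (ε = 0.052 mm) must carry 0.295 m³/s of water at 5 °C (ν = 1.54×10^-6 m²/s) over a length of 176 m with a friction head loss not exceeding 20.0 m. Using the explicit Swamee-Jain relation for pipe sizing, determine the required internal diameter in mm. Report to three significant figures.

D ≈ 251 mm

Swamee-Jain (Type III): D = 0.66·[ε^1.25·(LQ²/(gh_f))^4.75 + ν·Q^9.4·(L/(gh_f))^5.2]^0.04
LQ²/(gh_f) = 0.07807; L/(gh_f) = 0.8970
Term 1 = ε^1.25·(…)^4.75 = 2.42×10^-11; Term 2 = ν·Q^9.4·(…)^5.2 = 9.09×10^-12
D = 0.66·(2.42×10^-11 + 9.09×10^-12)^0.04 = 0.2514 m = 251 mm
Check: V = 5.94 m/s, Re = 9.70×10^5, f = 0.01487, h_f = 18.7 m ≈ 20.0 m ✓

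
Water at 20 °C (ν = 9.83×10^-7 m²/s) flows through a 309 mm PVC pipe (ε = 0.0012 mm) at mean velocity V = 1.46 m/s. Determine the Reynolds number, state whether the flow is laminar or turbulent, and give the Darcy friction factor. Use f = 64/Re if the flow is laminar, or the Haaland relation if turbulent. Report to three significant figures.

Re = VD/ν = 1.460·0.309/9.83×10^-7 = 4.59×10^5
Re > 4000 → turbulent; ε/D = 3.88×10^-6
Haaland: f = 0.01331

Re ≈ 4.59×10^5; turbulent; f ≈ 0.0133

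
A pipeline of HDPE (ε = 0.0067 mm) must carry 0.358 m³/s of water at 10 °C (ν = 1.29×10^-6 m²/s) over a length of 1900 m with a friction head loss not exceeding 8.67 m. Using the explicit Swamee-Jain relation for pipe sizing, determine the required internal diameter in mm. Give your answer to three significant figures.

Swamee-Jain (Type III): D = 0.66·[ε^1.25·(LQ²/(gh_f))^4.75 + ν·Q^9.4·(L/(gh_f))^5.2]^0.04
LQ²/(gh_f) = 2.863; L/(gh_f) = 22.34
Term 1 = ε^1.25·(…)^4.75 = 5.04×10^-5; Term 2 = ν·Q^9.4·(…)^5.2 = 8.56×10^-4
D = 0.66·(5.04×10^-5 + 8.56×10^-4)^0.04 = 0.4987 m = 499 mm
Check: V = 1.83 m/s, Re = 7.09×10^5, f = 0.01258, h_f = 8.20 m ≈ 8.67 m ✓

D ≈ 499 mm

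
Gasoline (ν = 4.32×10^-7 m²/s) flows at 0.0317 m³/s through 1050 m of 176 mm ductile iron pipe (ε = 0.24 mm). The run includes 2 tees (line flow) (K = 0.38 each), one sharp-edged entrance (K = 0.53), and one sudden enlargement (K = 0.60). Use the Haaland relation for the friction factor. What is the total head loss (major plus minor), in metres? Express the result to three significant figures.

H_L ≈ 11.3 m

V = 4Q/(πD²) = 1.303 m/s; V²/2g = 0.08653 m
Re = 5.31×10^5, ε/D = 0.00136 → f = 0.02165 (Haaland)
Major: h_f = f(L/D)·V²/2g = 0.02165·5966·0.08653 = 11.17 m
Minor: ΣK = 1.89; h_m = ΣK·V²/2g = 0.1636 m
Total H_L = 11.17 + 0.1636 = 11.34 m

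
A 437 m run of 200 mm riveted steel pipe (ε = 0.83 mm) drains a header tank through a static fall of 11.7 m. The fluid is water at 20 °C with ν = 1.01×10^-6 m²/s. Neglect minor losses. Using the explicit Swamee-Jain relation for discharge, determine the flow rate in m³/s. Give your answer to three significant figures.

Swamee-Jain (Type II): Q = -0.965·√(gD⁵h_f/L)·ln[ε/(3.7D) + √(3.17ν²L/(gD³h_f))]
√(gD⁵h_f/L) = √(9.81·0.200⁵·11.7/437) = 0.009168
ε/(3.7D) = 0.00112; √(3.17ν²L/(gD³h_f)) = 3.92×10^-5
Q = -0.965·0.009168·ln(0.001161) = 0.05979 m³/s
Check: V = 1.90 m/s, Re = 3.77×10^5, f = 0.02913, h_f = 11.8 m ≈ 11.7 m ✓

Q ≈ 0.0598 m³/s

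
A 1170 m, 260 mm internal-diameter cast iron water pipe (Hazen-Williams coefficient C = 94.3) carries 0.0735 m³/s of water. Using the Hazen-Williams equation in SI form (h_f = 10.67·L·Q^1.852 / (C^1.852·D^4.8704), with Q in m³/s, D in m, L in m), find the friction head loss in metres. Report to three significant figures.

h_f = 10.67·1170·0.0735^1.852 / (94.3^1.852·0.260^4.8704) = 15.46 m

h_f ≈ 15.5 m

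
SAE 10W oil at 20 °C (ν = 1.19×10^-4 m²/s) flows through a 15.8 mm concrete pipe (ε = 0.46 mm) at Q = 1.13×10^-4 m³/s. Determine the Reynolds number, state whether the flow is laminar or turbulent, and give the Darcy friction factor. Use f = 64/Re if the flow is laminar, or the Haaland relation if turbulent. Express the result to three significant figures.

Re ≈ 76.5; laminar; f = 64/Re ≈ 0.836

V = 4Q/(πD²) = 0.5763 m/s
Re = VD/ν = 0.5763·0.0158/1.19×10^-4 = 76.5
Re < 2300 → laminar → f = 64/Re = 0.8364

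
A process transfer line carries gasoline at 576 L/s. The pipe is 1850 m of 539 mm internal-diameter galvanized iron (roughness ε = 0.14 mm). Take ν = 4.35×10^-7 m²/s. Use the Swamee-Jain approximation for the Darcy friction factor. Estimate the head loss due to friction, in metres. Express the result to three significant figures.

h_f ≈ 16.5 m

V = 4Q/(πD²) = 4·0.576/(π·0.539²) = 2.524 m/s
Re = VD/ν = 2.524·0.539/4.35×10^-7 = 3.13×10^6 → turbulent
ε/D = 0.14/539 = 2.60×10^-4
Swamee-Jain: f = 0.01483
h_f = f(L/D)V²/(2g) = 0.01483·(1850/0.539)·2.524²/(2·9.81) = 16.53 m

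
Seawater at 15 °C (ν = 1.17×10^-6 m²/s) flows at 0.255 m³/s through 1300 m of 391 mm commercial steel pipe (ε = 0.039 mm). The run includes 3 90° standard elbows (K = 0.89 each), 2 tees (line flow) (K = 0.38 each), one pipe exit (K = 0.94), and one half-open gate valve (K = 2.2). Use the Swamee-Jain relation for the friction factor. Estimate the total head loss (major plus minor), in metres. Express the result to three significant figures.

V = 4Q/(πD²) = 2.124 m/s; V²/2g = 0.2299 m
Re = 7.10×10^5, ε/D = 9.97×10^-5 → f = 0.01393 (Swamee-Jain)
Major: h_f = f(L/D)·V²/2g = 0.01393·3325·0.2299 = 10.65 m
Minor: ΣK = 6.57; h_m = ΣK·V²/2g = 1.510 m
Total H_L = 10.65 + 1.510 = 12.16 m

H_L ≈ 12.2 m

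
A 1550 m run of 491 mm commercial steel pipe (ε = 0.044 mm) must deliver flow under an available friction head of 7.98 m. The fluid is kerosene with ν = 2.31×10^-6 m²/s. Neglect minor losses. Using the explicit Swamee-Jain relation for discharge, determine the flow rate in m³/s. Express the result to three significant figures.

Q ≈ 0.347 m³/s

Swamee-Jain (Type II): Q = -0.965·√(gD⁵h_f/L)·ln[ε/(3.7D) + √(3.17ν²L/(gD³h_f))]
√(gD⁵h_f/L) = √(9.81·0.491⁵·7.98/1550) = 0.03796
ε/(3.7D) = 2.42×10^-5; √(3.17ν²L/(gD³h_f)) = 5.32×10^-5
Q = -0.965·0.03796·ln(7.741×10^-5) = 0.3468 m³/s
Check: V = 1.83 m/s, Re = 3.89×10^5, f = 0.01480, h_f = 7.99 m ≈ 7.98 m ✓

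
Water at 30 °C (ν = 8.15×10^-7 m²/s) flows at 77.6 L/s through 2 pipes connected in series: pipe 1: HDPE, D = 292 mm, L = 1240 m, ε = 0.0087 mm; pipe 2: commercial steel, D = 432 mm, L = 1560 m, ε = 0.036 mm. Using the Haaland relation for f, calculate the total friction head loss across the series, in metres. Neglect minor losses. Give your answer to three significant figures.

Pipe 1: V = 1.159 m/s, Re = 4.15×10^5, ε/D = 2.98×10^-5, f = 0.01382, h_1 = f(L/D)V²/2g = 4.018 m
Pipe 2: V = 0.5294 m/s, Re = 2.81×10^5, ε/D = 8.33×10^-5, f = 0.01523, h_2 = f(L/D)V²/2g = 0.7858 m
Series → Q common, losses add: H = Σh = 4.804 m

H ≈ 4.80 m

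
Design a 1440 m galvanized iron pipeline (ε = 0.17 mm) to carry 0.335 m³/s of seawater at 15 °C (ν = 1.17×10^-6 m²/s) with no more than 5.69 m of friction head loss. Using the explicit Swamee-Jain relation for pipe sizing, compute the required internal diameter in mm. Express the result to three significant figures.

Swamee-Jain (Type III): D = 0.66·[ε^1.25·(LQ²/(gh_f))^4.75 + ν·Q^9.4·(L/(gh_f))^5.2]^0.04
LQ²/(gh_f) = 2.895; L/(gh_f) = 25.80
Term 1 = ε^1.25·(…)^4.75 = 0.00303; Term 2 = ν·Q^9.4·(…)^5.2 = 8.79×10^-4
D = 0.66·(0.00303 + 8.79×10^-4)^0.04 = 0.5287 m = 529 mm
Check: V = 1.53 m/s, Re = 6.90×10^5, f = 0.01623, h_f = 5.25 m ≈ 5.69 m ✓

D ≈ 529 mm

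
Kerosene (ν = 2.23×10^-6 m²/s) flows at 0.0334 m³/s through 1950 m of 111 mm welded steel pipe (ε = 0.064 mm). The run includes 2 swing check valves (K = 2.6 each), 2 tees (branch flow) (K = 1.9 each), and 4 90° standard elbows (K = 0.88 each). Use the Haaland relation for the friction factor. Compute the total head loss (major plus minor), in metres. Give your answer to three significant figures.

H_L ≈ 213 m

V = 4Q/(πD²) = 3.452 m/s; V²/2g = 0.6072 m
Re = 1.72×10^5, ε/D = 5.77×10^-4 → f = 0.01927 (Haaland)
Major: h_f = f(L/D)·V²/2g = 0.01927·17568·0.6072 = 205.6 m
Minor: ΣK = 12.5; h_m = ΣK·V²/2g = 7.602 m
Total H_L = 205.6 + 7.602 = 213.2 m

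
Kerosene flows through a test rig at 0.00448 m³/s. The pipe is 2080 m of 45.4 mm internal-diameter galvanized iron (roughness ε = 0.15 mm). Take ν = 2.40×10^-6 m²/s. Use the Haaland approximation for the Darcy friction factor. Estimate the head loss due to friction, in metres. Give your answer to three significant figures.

V = 4Q/(πD²) = 4·0.00448/(π·0.0454²) = 2.767 m/s
Re = VD/ν = 2.767·0.0454/2.40×10^-6 = 5.24×10^4 → turbulent
ε/D = 0.15/45.4 = 0.00330
Haaland: f = 0.02897
h_f = f(L/D)V²/(2g) = 0.02897·(2080/0.0454)·2.767²/(2·9.81) = 518.1 m

h_f ≈ 518 m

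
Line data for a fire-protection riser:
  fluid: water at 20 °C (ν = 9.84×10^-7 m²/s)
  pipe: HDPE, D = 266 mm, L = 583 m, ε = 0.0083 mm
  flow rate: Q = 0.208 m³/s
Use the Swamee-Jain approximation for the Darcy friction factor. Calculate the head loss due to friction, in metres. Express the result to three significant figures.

h_f ≈ 19.3 m

V = 4Q/(πD²) = 4·0.208/(π·0.266²) = 3.743 m/s
Re = VD/ν = 3.743·0.266/9.84×10^-7 = 1.01×10^6 → turbulent
ε/D = 0.0083/266 = 3.12×10^-5
Swamee-Jain: f = 0.01230
h_f = f(L/D)V²/(2g) = 0.01230·(583/0.266)·3.743²/(2·9.81) = 19.25 m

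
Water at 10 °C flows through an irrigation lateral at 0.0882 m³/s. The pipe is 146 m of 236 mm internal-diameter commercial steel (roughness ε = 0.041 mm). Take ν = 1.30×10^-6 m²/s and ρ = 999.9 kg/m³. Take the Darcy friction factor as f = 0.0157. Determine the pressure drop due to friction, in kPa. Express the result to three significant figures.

V = 4Q/(πD²) = 4·0.0882/(π·0.236²) = 2.016 m/s
h_f = f(L/D)V²/(2g) = 0.01570·(146/0.236)·2.016²/(2·9.81) = 2.013 m
Δp = ρg·h_f = 999.9·9.81·2.013 = 19.74 kPa

Δp ≈ 19.7 kPa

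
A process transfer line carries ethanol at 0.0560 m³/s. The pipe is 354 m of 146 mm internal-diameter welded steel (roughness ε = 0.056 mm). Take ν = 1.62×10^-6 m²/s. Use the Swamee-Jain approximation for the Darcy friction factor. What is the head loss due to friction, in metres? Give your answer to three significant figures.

h_f ≈ 24.4 m

V = 4Q/(πD²) = 4·0.0560/(π·0.146²) = 3.345 m/s
Re = VD/ν = 3.345·0.146/1.62×10^-6 = 3.01×10^5 → turbulent
ε/D = 0.056/146 = 3.84×10^-4
Swamee-Jain: f = 0.01762
h_f = f(L/D)V²/(2g) = 0.01762·(354/0.146)·3.345²/(2·9.81) = 24.36 m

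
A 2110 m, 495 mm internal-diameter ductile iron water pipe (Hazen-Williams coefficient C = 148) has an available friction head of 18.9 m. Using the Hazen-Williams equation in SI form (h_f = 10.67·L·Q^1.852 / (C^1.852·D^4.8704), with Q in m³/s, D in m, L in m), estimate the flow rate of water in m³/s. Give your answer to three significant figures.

Q ≈ 0.508 m³/s

Rearranging: Q = [h_f·C^1.852·D^4.8704 / (10.67·L)]^(1/1.852)
Q = [18.9·148^1.852·0.495^4.8704 / (10.67·2110)]^0.540 = 0.5084 m³/s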